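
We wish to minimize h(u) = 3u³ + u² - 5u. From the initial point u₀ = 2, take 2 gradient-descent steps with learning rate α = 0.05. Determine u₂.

h′(u) = 9u² + 2u - 5
Step 1: h′(2) = 35; u₁ = 2 − 0.05·35 = 0.25
Step 2: h′(0.25) = -3.9375; u₂ = 0.25 − 0.05·(-3.9375) = 0.446875

0.446875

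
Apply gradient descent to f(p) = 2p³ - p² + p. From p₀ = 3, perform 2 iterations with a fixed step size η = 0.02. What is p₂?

f′(p) = 6p² - 2p + 1
p₁ = 3 − 0.02·49 = 2.02
p₂ = 2.02 − 0.02·21.4424 = 1.591152

1.591152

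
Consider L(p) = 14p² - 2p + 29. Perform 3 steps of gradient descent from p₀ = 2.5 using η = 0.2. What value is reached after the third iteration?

L′(p) = 28p - 2
Step 1: L′(2.5) = 68; p₁ = 2.5 − 0.2·68 = -11.1
Step 2: L′(-11.1) = -312.8; p₂ = -11.1 − 0.2·(-312.8) = 51.46
Step 3: L′(51.46) = 1438.88; p₃ = 51.46 − 0.2·1438.88 = -236.316

-236.316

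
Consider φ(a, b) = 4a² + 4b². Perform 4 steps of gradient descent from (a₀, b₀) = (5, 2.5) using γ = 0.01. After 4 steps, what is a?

3.5819648

∇φ = (8a, 8b)
(a₁, b₁) = (5, 2.5) − 0.01·(40, 20) = (4.6, 2.3)
(a₂, b₂) = (4.6, 2.3) − 0.01·(36.8, 18.4) = (4.232, 2.116)
(a₃, b₃) = (4.232, 2.116) − 0.01·(33.856, 16.928) = (3.89344, 1.94672)
(a₄, b₄) = (3.89344, 1.94672) − 0.01·(31.14752, 15.57376) = (3.5819648, 1.7909824)
a = 3.5819648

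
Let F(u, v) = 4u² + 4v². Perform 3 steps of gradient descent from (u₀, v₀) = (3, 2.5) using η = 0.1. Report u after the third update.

∇F = (8u, 8v)
Step 1: at (3, 2.5), ∇F = (24, 20) → (3, 2.5) − 0.1·(24, 20) = (0.6, 0.5)
Step 2: at (0.6, 0.5), ∇F = (4.8, 4) → (0.6, 0.5) − 0.1·(4.8, 4) = (0.12, 0.1)
Step 3: at (0.12, 0.1), ∇F = (0.96, 0.8) → (0.12, 0.1) − 0.1·(0.96, 0.8) = (0.024, 0.02)
u = 0.024

0.024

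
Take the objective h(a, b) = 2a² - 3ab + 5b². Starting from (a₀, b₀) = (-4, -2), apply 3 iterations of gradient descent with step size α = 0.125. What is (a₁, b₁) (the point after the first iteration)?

∇h = (4a - 3b, -3a + 10b)
Step 1: at (-4, -2), ∇h = (-10, -8) → (-4, -2) − 0.125·(-10, -8) = (-2.75, -1)

(-2.75, -1)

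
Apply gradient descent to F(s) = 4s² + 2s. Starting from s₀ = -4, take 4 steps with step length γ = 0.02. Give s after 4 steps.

-2.1170176

F′(s) = 8s + 2
Step 1: F′(-4) = -30; s₁ = -4 − 0.02·(-30) = -3.4
Step 2: F′(-3.4) = -25.2; s₂ = -3.4 − 0.02·(-25.2) = -2.896
Step 3: F′(-2.896) = -21.168; s₃ = -2.896 − 0.02·(-21.168) = -2.47264
Step 4: F′(-2.47264) = -17.78112; s₄ = -2.47264 − 0.02·(-17.78112) = -2.1170176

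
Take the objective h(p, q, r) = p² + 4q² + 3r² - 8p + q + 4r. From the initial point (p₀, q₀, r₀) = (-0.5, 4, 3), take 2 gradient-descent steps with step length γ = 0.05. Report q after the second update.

1.36

∇h = (2p - 8, 8q + 1, 6r + 4)
(p₁, q₁, r₁) = (-0.5, 4, 3) − 0.05·(-9, 33, 22) = (-0.05, 2.35, 1.9)
(p₂, q₂, r₂) = (-0.05, 2.35, 1.9) − 0.05·(-8.1, 19.8, 15.4) = (0.355, 1.36, 1.13)
q = 1.36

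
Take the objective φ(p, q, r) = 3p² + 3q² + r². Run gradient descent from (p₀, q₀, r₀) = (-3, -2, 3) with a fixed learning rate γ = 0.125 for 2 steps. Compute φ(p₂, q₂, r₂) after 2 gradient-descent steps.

∇φ = (6p, 6q, 2r)
Step 1: at (-3, -2, 3), ∇φ = (-18, -12, 6) → (-3, -2, 3) − 0.125·(-18, -12, 6) = (-0.75, -0.5, 2.25)
Step 2: at (-0.75, -0.5, 2.25), ∇φ = (-4.5, -3, 4.5) → (-0.75, -0.5, 2.25) − 0.125·(-4.5, -3, 4.5) = (-0.1875, -0.125, 1.6875)
φ(-0.1875, -0.125, 1.6875) = 3

3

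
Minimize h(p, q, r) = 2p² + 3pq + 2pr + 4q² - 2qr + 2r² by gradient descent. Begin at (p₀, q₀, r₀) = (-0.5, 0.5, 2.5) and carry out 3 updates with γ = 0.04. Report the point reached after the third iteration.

(-0.921152, 0.70432, 1.742752)

∇h = (4p + 3q + 2r, 3p + 8q - 2r, 2p - 2q + 4r)
(p₁, q₁, r₁) = (-0.5, 0.5, 2.5) − 0.04·(4.5, -2.5, 8) = (-0.68, 0.6, 2.18)
(p₂, q₂, r₂) = (-0.68, 0.6, 2.18) − 0.04·(3.44, -1.6, 6.16) = (-0.8176, 0.664, 1.9336)
(p₃, q₃, r₃) = (-0.8176, 0.664, 1.9336) − 0.04·(2.5888, -1.008, 4.7712) = (-0.921152, 0.70432, 1.742752)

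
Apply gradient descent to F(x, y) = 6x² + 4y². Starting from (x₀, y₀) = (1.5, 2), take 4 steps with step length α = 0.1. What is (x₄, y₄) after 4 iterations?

(0.0024, 0.0032)

∇F = (12x, 8y)
(x₁, y₁) = (1.5, 2) − 0.1·(18, 16) = (-0.3, 0.4)
(x₂, y₂) = (-0.3, 0.4) − 0.1·(-3.6, 3.2) = (0.06, 0.08)
(x₃, y₃) = (0.06, 0.08) − 0.1·(0.72, 0.64) = (-0.012, 0.016)
(x₄, y₄) = (-0.012, 0.016) − 0.1·(-0.144, 0.128) = (0.0024, 0.0032)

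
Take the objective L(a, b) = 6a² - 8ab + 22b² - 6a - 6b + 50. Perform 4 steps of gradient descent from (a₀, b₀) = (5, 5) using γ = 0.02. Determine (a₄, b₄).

∇L = (12a - 8b - 6, -8a + 44b - 6)
Step 1: at (5, 5), ∇L = (14, 174) → (5, 5) − 0.02·(14, 174) = (4.72, 1.52)
Step 2: at (4.72, 1.52), ∇L = (38.48, 23.12) → (4.72, 1.52) − 0.02·(38.48, 23.12) = (3.9504, 1.0576)
Step 3: at (3.9504, 1.0576), ∇L = (32.944, 8.9312) → (3.9504, 1.0576) − 0.02·(32.944, 8.9312) = (3.29152, 0.878976)
Step 4: at (3.29152, 0.878976), ∇L = (26.466432, 6.342784) → (3.29152, 0.878976) − 0.02·(26.466432, 6.342784) = (2.76219136, 0.75212032)

(2.76219136, 0.75212032)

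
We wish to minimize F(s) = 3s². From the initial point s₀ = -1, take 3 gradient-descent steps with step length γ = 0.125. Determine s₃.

F′(s) = 6s
s₁ = -1 − 0.125·(-6) = -0.25
s₂ = -0.25 − 0.125·(-1.5) = -0.0625
s₃ = -0.0625 − 0.125·(-0.375) = -0.015625

-0.015625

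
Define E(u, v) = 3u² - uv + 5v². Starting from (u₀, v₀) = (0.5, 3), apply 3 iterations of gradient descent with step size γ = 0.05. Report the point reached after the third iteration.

(0.33775, 0.4150625)

∇E = (6u - v, -u + 10v)
(u₁, v₁) = (0.5, 3) − 0.05·(0, 29.5) = (0.5, 1.525)
(u₂, v₂) = (0.5, 1.525) − 0.05·(1.475, 14.75) = (0.42625, 0.7875)
(u₃, v₃) = (0.42625, 0.7875) − 0.05·(1.77, 7.44875) = (0.33775, 0.4150625)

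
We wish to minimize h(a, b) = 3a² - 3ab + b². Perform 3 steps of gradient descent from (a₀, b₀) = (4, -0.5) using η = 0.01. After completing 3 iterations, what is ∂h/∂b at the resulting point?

∇h = (6a - 3b, -3a + 2b)
Step 1: at (4, -0.5), ∇h = (25.5, -13) → (4, -0.5) − 0.01·(25.5, -13) = (3.745, -0.37)
Step 2: at (3.745, -0.37), ∇h = (23.58, -11.975) → (3.745, -0.37) − 0.01·(23.58, -11.975) = (3.5092, -0.25025)
Step 3: at (3.5092, -0.25025), ∇h = (21.80595, -11.0281) → (3.5092, -0.25025) − 0.01·(21.80595, -11.0281) = (3.2911405, -0.139969)
∂h/∂b at (3.2911405, -0.139969) = -10.1533595

-10.1533595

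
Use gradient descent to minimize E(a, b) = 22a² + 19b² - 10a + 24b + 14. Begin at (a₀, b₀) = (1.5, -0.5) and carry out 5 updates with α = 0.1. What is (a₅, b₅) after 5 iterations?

∇E = (44a - 10, 38b + 24)
(a₁, b₁) = (1.5, -0.5) − 0.1·(56, 5) = (-4.1, -1)
(a₂, b₂) = (-4.1, -1) − 0.1·(-190.4, -14) = (14.94, 0.4)
(a₃, b₃) = (14.94, 0.4) − 0.1·(647.36, 39.2) = (-49.796, -3.52)
(a₄, b₄) = (-49.796, -3.52) − 0.1·(-2201.024, -109.76) = (170.3064, 7.456)
(a₅, b₅) = (170.3064, 7.456) − 0.1·(7483.4816, 307.328) = (-578.04176, -23.2768)

(-578.04176, -23.2768)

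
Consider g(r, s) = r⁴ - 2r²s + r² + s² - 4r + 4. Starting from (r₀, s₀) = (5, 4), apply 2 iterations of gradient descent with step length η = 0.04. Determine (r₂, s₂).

(257.39527424, 16.822528)

∇g = (4r³ - 4rs + 2r - 4, -2r² + 2s)
(r₁, s₁) = (5, 4) − 0.04·(426, -42) = (-12.04, 5.68)
(r₂, s₂) = (-12.04, 5.68) − 0.04·(-6735.881856, -278.5632) = (257.39527424, 16.822528)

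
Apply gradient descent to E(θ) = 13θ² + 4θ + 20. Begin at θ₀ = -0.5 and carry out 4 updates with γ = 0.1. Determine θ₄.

E′(θ) = 26θ + 4
θ₁ = -0.5 − 0.1·(-9) = 0.4
θ₂ = 0.4 − 0.1·14.4 = -1.04
θ₃ = -1.04 − 0.1·(-23.04) = 1.264
θ₄ = 1.264 − 0.1·36.864 = -2.4224

-2.4224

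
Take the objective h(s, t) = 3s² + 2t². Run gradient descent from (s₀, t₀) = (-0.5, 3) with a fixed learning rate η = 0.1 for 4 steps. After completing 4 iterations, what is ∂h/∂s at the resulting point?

-0.0768

∇h = (6s, 4t)
(s₁, t₁) = (-0.5, 3) − 0.1·(-3, 12) = (-0.2, 1.8)
(s₂, t₂) = (-0.2, 1.8) − 0.1·(-1.2, 7.2) = (-0.08, 1.08)
(s₃, t₃) = (-0.08, 1.08) − 0.1·(-0.48, 4.32) = (-0.032, 0.648)
(s₄, t₄) = (-0.032, 0.648) − 0.1·(-0.192, 2.592) = (-0.0128, 0.3888)
∂h/∂s at (-0.0128, 0.3888) = -0.0768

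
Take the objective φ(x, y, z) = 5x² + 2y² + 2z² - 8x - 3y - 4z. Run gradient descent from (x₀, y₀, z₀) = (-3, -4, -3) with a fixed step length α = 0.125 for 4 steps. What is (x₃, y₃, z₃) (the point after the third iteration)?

∇φ = (10x - 8, 4y - 3, 4z - 4)
(x₁, y₁, z₁) = (-3, -4, -3) − 0.125·(-38, -19, -16) = (1.75, -1.625, -1)
(x₂, y₂, z₂) = (1.75, -1.625, -1) − 0.125·(9.5, -9.5, -8) = (0.5625, -0.4375, 0)
(x₃, y₃, z₃) = (0.5625, -0.4375, 0) − 0.125·(-2.375, -4.75, -4) = (0.859375, 0.15625, 0.5)

(0.859375, 0.15625, 0.5)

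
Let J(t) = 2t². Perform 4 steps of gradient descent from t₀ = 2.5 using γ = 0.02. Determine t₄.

1.7909824

J′(t) = 4t
t₁ = 2.5 − 0.02·10 = 2.3
t₂ = 2.3 − 0.02·9.2 = 2.116
t₃ = 2.116 − 0.02·8.464 = 1.94672
t₄ = 1.94672 − 0.02·7.78688 = 1.7909824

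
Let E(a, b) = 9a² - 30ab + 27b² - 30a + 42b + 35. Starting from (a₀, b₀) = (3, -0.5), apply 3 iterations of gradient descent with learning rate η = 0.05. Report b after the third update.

17.905

∇E = (18a - 30b - 30, -30a + 54b + 42)
Step 1: at (3, -0.5), ∇E = (39, -75) → (3, -0.5) − 0.05·(39, -75) = (1.05, 3.25)
Step 2: at (1.05, 3.25), ∇E = (-108.6, 186) → (1.05, 3.25) − 0.05·(-108.6, 186) = (6.48, -6.05)
Step 3: at (6.48, -6.05), ∇E = (268.14, -479.1) → (6.48, -6.05) − 0.05·(268.14, -479.1) = (-6.927, 17.905)
b = 17.905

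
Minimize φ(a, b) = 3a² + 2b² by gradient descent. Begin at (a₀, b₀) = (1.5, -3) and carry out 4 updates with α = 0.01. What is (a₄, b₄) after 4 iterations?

∇φ = (6a, 4b)
Step 1: at (1.5, -3), ∇φ = (9, -12) → (1.5, -3) − 0.01·(9, -12) = (1.41, -2.88)
Step 2: at (1.41, -2.88), ∇φ = (8.46, -11.52) → (1.41, -2.88) − 0.01·(8.46, -11.52) = (1.3254, -2.7648)
Step 3: at (1.3254, -2.7648), ∇φ = (7.9524, -11.0592) → (1.3254, -2.7648) − 0.01·(7.9524, -11.0592) = (1.245876, -2.654208)
Step 4: at (1.245876, -2.654208), ∇φ = (7.475256, -10.616832) → (1.245876, -2.654208) − 0.01·(7.475256, -10.616832) = (1.17112344, -2.54803968)

(1.17112344, -2.54803968)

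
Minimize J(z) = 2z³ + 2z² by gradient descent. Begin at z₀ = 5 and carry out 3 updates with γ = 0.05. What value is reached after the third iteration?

-17.7576875

J′(z) = 6z² + 4z
z₁ = 5 − 0.05·170 = -3.5
z₂ = -3.5 − 0.05·59.5 = -6.475
z₃ = -6.475 − 0.05·225.65375 = -17.7576875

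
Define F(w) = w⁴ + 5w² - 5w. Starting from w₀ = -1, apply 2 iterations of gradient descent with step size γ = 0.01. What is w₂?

F′(w) = 4w³ + 10w - 5
Step 1: F′(-1) = -19; w₁ = -1 − 0.01·(-19) = -0.81
Step 2: F′(-0.81) = -15.225764; w₂ = -0.81 − 0.01·(-15.225764) = -0.65774236

-0.65774236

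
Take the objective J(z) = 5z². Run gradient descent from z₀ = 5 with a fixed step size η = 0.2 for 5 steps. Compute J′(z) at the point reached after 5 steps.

-50

J′(z) = 10z
Step 1: J′(5) = 50; z₁ = 5 − 0.2·50 = -5
Step 2: J′(-5) = -50; z₂ = -5 − 0.2·(-50) = 5
Step 3: J′(5) = 50; z₃ = 5 − 0.2·50 = -5
Step 4: J′(-5) = -50; z₄ = -5 − 0.2·(-50) = 5
Step 5: J′(5) = 50; z₅ = 5 − 0.2·50 = -5
J′(z) at (-5) = -50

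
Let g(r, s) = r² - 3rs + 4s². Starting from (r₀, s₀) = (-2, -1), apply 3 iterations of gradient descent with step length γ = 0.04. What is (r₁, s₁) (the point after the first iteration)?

(-1.96, -0.92)

∇g = (2r - 3s, -3r + 8s)
(r₁, s₁) = (-2, -1) − 0.04·(-1, -2) = (-1.96, -0.92)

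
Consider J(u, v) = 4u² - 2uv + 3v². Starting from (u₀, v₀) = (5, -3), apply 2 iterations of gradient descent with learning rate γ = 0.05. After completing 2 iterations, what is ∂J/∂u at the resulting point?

13.38

∇J = (8u - 2v, -2u + 6v)
(u₁, v₁) = (5, -3) − 0.05·(46, -28) = (2.7, -1.6)
(u₂, v₂) = (2.7, -1.6) − 0.05·(24.8, -15) = (1.46, -0.85)
∂J/∂u at (1.46, -0.85) = 13.38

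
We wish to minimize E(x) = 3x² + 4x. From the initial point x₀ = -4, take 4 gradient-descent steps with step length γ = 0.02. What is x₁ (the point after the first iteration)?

-3.6

E′(x) = 6x + 4
Step 1: E′(-4) = -20; x₁ = -4 − 0.02·(-20) = -3.6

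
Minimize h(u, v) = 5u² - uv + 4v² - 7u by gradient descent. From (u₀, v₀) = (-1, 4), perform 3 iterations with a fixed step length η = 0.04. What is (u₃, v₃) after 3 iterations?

(0.52736, 1.246528)

∇h = (10u - v - 7, -u + 8v)
Step 1: at (-1, 4), ∇h = (-21, 33) → (-1, 4) − 0.04·(-21, 33) = (-0.16, 2.68)
Step 2: at (-0.16, 2.68), ∇h = (-11.28, 21.6) → (-0.16, 2.68) − 0.04·(-11.28, 21.6) = (0.2912, 1.816)
Step 3: at (0.2912, 1.816), ∇h = (-5.904, 14.2368) → (0.2912, 1.816) − 0.04·(-5.904, 14.2368) = (0.52736, 1.246528)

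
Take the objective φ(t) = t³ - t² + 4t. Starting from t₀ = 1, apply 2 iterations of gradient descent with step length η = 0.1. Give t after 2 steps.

φ′(t) = 3t² - 2t + 4
t₁ = 1 − 0.1·5 = 0.5
t₂ = 0.5 − 0.1·3.75 = 0.125

0.125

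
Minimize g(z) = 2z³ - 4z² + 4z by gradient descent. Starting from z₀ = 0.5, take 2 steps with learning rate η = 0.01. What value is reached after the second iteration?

g′(z) = 6z² - 8z + 4
z₁ = 0.5 − 0.01·1.5 = 0.485
z₂ = 0.485 − 0.01·1.53135 = 0.4696865

0.4696865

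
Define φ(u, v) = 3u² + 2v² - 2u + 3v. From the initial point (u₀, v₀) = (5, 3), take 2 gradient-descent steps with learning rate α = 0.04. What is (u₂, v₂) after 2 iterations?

(3.0288, 1.896)

∇φ = (6u - 2, 4v + 3)
(u₁, v₁) = (5, 3) − 0.04·(28, 15) = (3.88, 2.4)
(u₂, v₂) = (3.88, 2.4) − 0.04·(21.28, 12.6) = (3.0288, 1.896)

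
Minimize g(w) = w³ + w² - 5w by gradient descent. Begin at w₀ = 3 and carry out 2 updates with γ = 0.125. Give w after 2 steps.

g′(w) = 3w² + 2w - 5
w₁ = 3 − 0.125·28 = -0.5
w₂ = -0.5 − 0.125·(-5.25) = 0.15625

0.15625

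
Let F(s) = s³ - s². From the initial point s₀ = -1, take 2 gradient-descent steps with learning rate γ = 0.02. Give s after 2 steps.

-1.2166

F′(s) = 3s² - 2s
Step 1: F′(-1) = 5; s₁ = -1 − 0.02·5 = -1.1
Step 2: F′(-1.1) = 5.83; s₂ = -1.1 − 0.02·5.83 = -1.2166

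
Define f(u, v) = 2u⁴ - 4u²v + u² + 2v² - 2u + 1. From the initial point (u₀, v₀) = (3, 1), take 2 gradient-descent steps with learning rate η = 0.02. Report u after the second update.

∇f = (8u³ - 8uv + 2u - 2, -4u² + 4v)
(u₁, v₁) = (3, 1) − 0.02·(196, -32) = (-0.92, 1.64)
(u₂, v₂) = (-0.92, 1.64) − 0.02·(2.000896, 3.1744) = (-0.96001792, 1.576512)
u = -0.96001792

-0.96001792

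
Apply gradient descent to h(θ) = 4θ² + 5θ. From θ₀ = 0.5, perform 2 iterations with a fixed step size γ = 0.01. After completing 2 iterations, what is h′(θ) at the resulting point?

h′(θ) = 8θ + 5
θ₁ = 0.5 − 0.01·9 = 0.41
θ₂ = 0.41 − 0.01·8.28 = 0.3272
h′(θ) at (0.3272) = 7.6176

7.6176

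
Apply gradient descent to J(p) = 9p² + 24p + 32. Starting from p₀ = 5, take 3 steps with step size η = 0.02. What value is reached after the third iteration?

0.326912

J′(p) = 18p + 24
p₁ = 5 − 0.02·114 = 2.72
p₂ = 2.72 − 0.02·72.96 = 1.2608
p₃ = 1.2608 − 0.02·46.6944 = 0.326912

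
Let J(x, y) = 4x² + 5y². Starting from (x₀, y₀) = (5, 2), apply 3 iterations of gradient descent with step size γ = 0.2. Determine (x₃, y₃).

(-1.08, -2)

∇J = (8x, 10y)
(x₁, y₁) = (5, 2) − 0.2·(40, 20) = (-3, -2)
(x₂, y₂) = (-3, -2) − 0.2·(-24, -20) = (1.8, 2)
(x₃, y₃) = (1.8, 2) − 0.2·(14.4, 20) = (-1.08, -2)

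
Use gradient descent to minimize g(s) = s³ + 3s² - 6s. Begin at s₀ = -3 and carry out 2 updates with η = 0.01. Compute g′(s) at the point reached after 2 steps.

g′(s) = 3s² + 6s - 6
s₁ = -3 − 0.01·3 = -3.03
s₂ = -3.03 − 0.01·3.3627 = -3.063627
g′(s) at (-3.063627) = 3.775669185387

3.775669185387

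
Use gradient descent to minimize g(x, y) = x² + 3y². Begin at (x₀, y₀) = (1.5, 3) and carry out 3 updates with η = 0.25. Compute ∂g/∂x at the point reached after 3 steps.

∇g = (2x, 6y)
Step 1: at (1.5, 3), ∇g = (3, 18) → (1.5, 3) − 0.25·(3, 18) = (0.75, -1.5)
Step 2: at (0.75, -1.5), ∇g = (1.5, -9) → (0.75, -1.5) − 0.25·(1.5, -9) = (0.375, 0.75)
Step 3: at (0.375, 0.75), ∇g = (0.75, 4.5) → (0.375, 0.75) − 0.25·(0.75, 4.5) = (0.1875, -0.375)
∂g/∂x at (0.1875, -0.375) = 0.375

0.375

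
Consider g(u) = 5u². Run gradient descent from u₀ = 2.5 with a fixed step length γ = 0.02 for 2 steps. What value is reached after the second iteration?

g′(u) = 10u
u₁ = 2.5 − 0.02·25 = 2
u₂ = 2 − 0.02·20 = 1.6

1.6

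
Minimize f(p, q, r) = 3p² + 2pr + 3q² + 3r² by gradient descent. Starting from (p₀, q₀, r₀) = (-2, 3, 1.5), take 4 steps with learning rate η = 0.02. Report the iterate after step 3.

(-1.51088, 2.044416, 1.214528)

∇f = (6p + 2r, 6q, 2p + 6r)
Step 1: at (-2, 3, 1.5), ∇f = (-9, 18, 5) → (-2, 3, 1.5) − 0.02·(-9, 18, 5) = (-1.82, 2.64, 1.4)
Step 2: at (-1.82, 2.64, 1.4), ∇f = (-8.12, 15.84, 4.76) → (-1.82, 2.64, 1.4) − 0.02·(-8.12, 15.84, 4.76) = (-1.6576, 2.3232, 1.3048)
Step 3: at (-1.6576, 2.3232, 1.3048), ∇f = (-7.336, 13.9392, 4.5136) → (-1.6576, 2.3232, 1.3048) − 0.02·(-7.336, 13.9392, 4.5136) = (-1.51088, 2.044416, 1.214528)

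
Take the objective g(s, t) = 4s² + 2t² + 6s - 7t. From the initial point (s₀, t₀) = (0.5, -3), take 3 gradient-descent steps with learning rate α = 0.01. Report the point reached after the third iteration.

∇g = (8s + 6, 4t - 7)
Step 1: at (0.5, -3), ∇g = (10, -19) → (0.5, -3) − 0.01·(10, -19) = (0.4, -2.81)
Step 2: at (0.4, -2.81), ∇g = (9.2, -18.24) → (0.4, -2.81) − 0.01·(9.2, -18.24) = (0.308, -2.6276)
Step 3: at (0.308, -2.6276), ∇g = (8.464, -17.5104) → (0.308, -2.6276) − 0.01·(8.464, -17.5104) = (0.22336, -2.452496)

(0.22336, -2.452496)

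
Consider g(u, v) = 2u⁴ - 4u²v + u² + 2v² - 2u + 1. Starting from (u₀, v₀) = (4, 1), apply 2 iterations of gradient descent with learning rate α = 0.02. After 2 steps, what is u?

∇g = (8u³ - 8uv + 2u - 2, -4u² + 4v)
(u₁, v₁) = (4, 1) − 0.02·(486, -60) = (-5.72, 2.2)
(u₂, v₂) = (-5.72, 2.2) − 0.02·(-1409.961984, -122.0736) = (22.47923968, 4.641472)
u = 22.47923968

22.47923968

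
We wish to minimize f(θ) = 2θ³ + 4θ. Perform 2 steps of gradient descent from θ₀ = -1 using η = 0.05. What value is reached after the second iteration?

-2.375

f′(θ) = 6θ² + 4
θ₁ = -1 − 0.05·10 = -1.5
θ₂ = -1.5 − 0.05·17.5 = -2.375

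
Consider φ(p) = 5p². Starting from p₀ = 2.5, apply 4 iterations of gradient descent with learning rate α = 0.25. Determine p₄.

φ′(p) = 10p
p₁ = 2.5 − 0.25·25 = -3.75
p₂ = -3.75 − 0.25·(-37.5) = 5.625
p₃ = 5.625 − 0.25·56.25 = -8.4375
p₄ = -8.4375 − 0.25·(-84.375) = 12.65625

12.65625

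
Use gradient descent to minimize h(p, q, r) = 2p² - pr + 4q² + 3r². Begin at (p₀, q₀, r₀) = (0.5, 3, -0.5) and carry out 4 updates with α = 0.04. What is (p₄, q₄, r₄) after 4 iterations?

∇h = (4p - r, 8q, -p + 6r)
(p₁, q₁, r₁) = (0.5, 3, -0.5) − 0.04·(2.5, 24, -3.5) = (0.4, 2.04, -0.36)
(p₂, q₂, r₂) = (0.4, 2.04, -0.36) − 0.04·(1.96, 16.32, -2.56) = (0.3216, 1.3872, -0.2576)
(p₃, q₃, r₃) = (0.3216, 1.3872, -0.2576) − 0.04·(1.544, 11.0976, -1.8672) = (0.25984, 0.943296, -0.182912)
(p₄, q₄, r₄) = (0.25984, 0.943296, -0.182912) − 0.04·(1.222272, 7.546368, -1.357312) = (0.21094912, 0.64144128, -0.12861952)

(0.21094912, 0.64144128, -0.12861952)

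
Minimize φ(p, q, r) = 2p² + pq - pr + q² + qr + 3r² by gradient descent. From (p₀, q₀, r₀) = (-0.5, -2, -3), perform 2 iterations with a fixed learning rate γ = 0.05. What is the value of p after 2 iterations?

∇φ = (4p + q - r, p + 2q + r, -p + q + 6r)
(p₁, q₁, r₁) = (-0.5, -2, -3) − 0.05·(-1, -7.5, -19.5) = (-0.45, -1.625, -2.025)
(p₂, q₂, r₂) = (-0.45, -1.625, -2.025) − 0.05·(-1.4, -5.725, -13.325) = (-0.38, -1.33875, -1.35875)
p = -0.38

-0.38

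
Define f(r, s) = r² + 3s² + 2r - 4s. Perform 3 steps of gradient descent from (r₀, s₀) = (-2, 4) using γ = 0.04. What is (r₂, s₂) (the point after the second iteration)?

(-1.8464, 2.592)

∇f = (2r + 2, 6s - 4)
Step 1: at (-2, 4), ∇f = (-2, 20) → (-2, 4) − 0.04·(-2, 20) = (-1.92, 3.2)
Step 2: at (-1.92, 3.2), ∇f = (-1.84, 15.2) → (-1.92, 3.2) − 0.04·(-1.84, 15.2) = (-1.8464, 2.592)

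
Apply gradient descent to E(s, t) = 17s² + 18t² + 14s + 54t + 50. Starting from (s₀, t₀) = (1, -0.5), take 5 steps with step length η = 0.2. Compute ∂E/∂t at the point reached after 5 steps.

-329807.81952

∇E = (34s + 14, 36t + 54)
(s₁, t₁) = (1, -0.5) − 0.2·(48, 36) = (-8.6, -7.7)
(s₂, t₂) = (-8.6, -7.7) − 0.2·(-278.4, -223.2) = (47.08, 36.94)
(s₃, t₃) = (47.08, 36.94) − 0.2·(1614.72, 1383.84) = (-275.864, -239.828)
(s₄, t₄) = (-275.864, -239.828) − 0.2·(-9365.376, -8579.808) = (1597.2112, 1476.1336)
(s₅, t₅) = (1597.2112, 1476.1336) − 0.2·(54319.1808, 53194.8096) = (-9266.62496, -9162.82832)
∂E/∂t at (-9266.62496, -9162.82832) = -329807.81952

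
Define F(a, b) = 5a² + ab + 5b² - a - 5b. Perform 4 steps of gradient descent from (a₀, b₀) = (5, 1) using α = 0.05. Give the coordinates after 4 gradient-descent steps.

(0.3656875, 0.4034375)

∇F = (10a + b - 1, a + 10b - 5)
(a₁, b₁) = (5, 1) − 0.05·(50, 10) = (2.5, 0.5)
(a₂, b₂) = (2.5, 0.5) − 0.05·(24.5, 2.5) = (1.275, 0.375)
(a₃, b₃) = (1.275, 0.375) − 0.05·(12.125, 0.025) = (0.66875, 0.37375)
(a₄, b₄) = (0.66875, 0.37375) − 0.05·(6.06125, -0.59375) = (0.3656875, 0.4034375)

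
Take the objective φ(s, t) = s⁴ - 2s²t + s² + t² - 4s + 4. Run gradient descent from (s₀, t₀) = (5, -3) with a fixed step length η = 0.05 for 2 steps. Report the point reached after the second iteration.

∇φ = (4s³ - 4st + 2s - 4, -2s² + 2t)
Step 1: at (5, -3), ∇φ = (566, -56) → (5, -3) − 0.05·(566, -56) = (-23.3, -0.2)
Step 2: at (-23.3, -0.2), ∇φ = (-50666.588, -1086.18) → (-23.3, -0.2) − 0.05·(-50666.588, -1086.18) = (2510.0294, 54.109)

(2510.0294, 54.109)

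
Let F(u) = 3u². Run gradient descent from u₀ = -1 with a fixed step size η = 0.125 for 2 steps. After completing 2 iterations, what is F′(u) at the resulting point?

F′(u) = 6u
Step 1: F′(-1) = -6; u₁ = -1 − 0.125·(-6) = -0.25
Step 2: F′(-0.25) = -1.5; u₂ = -0.25 − 0.125·(-1.5) = -0.0625
F′(u) at (-0.0625) = -0.375

-0.375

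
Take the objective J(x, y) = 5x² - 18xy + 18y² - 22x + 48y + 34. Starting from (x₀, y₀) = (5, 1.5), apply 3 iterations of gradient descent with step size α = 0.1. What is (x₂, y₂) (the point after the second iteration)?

(2.74, 3.24)

∇J = (10x - 18y - 22, -18x + 36y + 48)
(x₁, y₁) = (5, 1.5) − 0.1·(1, 12) = (4.9, 0.3)
(x₂, y₂) = (4.9, 0.3) − 0.1·(21.6, -29.4) = (2.74, 3.24)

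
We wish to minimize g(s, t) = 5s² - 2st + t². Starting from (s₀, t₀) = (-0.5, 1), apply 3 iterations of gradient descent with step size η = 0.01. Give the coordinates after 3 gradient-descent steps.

(-0.312, 0.915808)

∇g = (10s - 2t, -2s + 2t)
(s₁, t₁) = (-0.5, 1) − 0.01·(-7, 3) = (-0.43, 0.97)
(s₂, t₂) = (-0.43, 0.97) − 0.01·(-6.24, 2.8) = (-0.3676, 0.942)
(s₃, t₃) = (-0.3676, 0.942) − 0.01·(-5.56, 2.6192) = (-0.312, 0.915808)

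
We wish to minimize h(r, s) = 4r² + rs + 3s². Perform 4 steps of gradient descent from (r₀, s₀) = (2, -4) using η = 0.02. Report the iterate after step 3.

∇h = (8r + s, r + 6s)
Step 1: at (2, -4), ∇h = (12, -22) → (2, -4) − 0.02·(12, -22) = (1.76, -3.56)
Step 2: at (1.76, -3.56), ∇h = (10.52, -19.6) → (1.76, -3.56) − 0.02·(10.52, -19.6) = (1.5496, -3.168)
Step 3: at (1.5496, -3.168), ∇h = (9.2288, -17.4584) → (1.5496, -3.168) − 0.02·(9.2288, -17.4584) = (1.365024, -2.818832)

(1.365024, -2.818832)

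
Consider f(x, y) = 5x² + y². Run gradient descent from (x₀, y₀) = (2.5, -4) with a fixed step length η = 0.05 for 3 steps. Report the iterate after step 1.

∇f = (10x, 2y)
(x₁, y₁) = (2.5, -4) − 0.05·(25, -8) = (1.25, -3.6)

(1.25, -3.6)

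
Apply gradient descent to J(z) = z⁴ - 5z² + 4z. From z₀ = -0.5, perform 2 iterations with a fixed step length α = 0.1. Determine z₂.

-2.11585

J′(z) = 4z³ - 10z + 4
Step 1: J′(-0.5) = 8.5; z₁ = -0.5 − 0.1·8.5 = -1.35
Step 2: J′(-1.35) = 7.6585; z₂ = -1.35 − 0.1·7.6585 = -2.11585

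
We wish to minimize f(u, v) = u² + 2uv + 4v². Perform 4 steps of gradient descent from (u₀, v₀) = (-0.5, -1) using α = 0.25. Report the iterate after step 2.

(-0.5, -1.375)

∇f = (2u + 2v, 2u + 8v)
(u₁, v₁) = (-0.5, -1) − 0.25·(-3, -9) = (0.25, 1.25)
(u₂, v₂) = (0.25, 1.25) − 0.25·(3, 10.5) = (-0.5, -1.375)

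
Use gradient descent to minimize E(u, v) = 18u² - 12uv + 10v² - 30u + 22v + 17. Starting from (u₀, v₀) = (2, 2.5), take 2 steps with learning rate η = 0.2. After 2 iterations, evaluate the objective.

∇E = (36u - 12v - 30, -12u + 20v + 22)
(u₁, v₁) = (2, 2.5) − 0.2·(12, 48) = (-0.4, -7.1)
(u₂, v₂) = (-0.4, -7.1) − 0.2·(40.8, -115.2) = (-8.56, 15.94)
E(-8.56, 15.94) = 6121.5976

6121.5976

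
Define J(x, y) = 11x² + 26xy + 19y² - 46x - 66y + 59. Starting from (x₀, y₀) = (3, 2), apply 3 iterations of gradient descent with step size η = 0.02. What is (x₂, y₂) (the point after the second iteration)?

(1.6688, 0.5664)

∇J = (22x + 26y - 46, 26x + 38y - 66)
(x₁, y₁) = (3, 2) − 0.02·(72, 88) = (1.56, 0.24)
(x₂, y₂) = (1.56, 0.24) − 0.02·(-5.44, -16.32) = (1.6688, 0.5664)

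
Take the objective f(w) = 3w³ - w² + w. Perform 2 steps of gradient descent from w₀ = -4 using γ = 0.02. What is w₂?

f′(w) = 9w² - 2w + 1
Step 1: f′(-4) = 153; w₁ = -4 − 0.02·153 = -7.06
Step 2: f′(-7.06) = 463.7124; w₂ = -7.06 − 0.02·463.7124 = -16.334248

-16.334248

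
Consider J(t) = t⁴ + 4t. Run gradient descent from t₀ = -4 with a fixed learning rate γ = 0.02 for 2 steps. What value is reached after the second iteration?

J′(t) = 4t³ + 4
Step 1: J′(-4) = -252; t₁ = -4 − 0.02·(-252) = 1.04
Step 2: J′(1.04) = 8.499456; t₂ = 1.04 − 0.02·8.499456 = 0.87001088

0.87001088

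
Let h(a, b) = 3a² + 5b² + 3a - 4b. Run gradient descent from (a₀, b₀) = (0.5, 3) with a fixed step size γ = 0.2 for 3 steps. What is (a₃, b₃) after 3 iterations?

(-0.508, -2.2)

∇h = (6a + 3, 10b - 4)
Step 1: at (0.5, 3), ∇h = (6, 26) → (0.5, 3) − 0.2·(6, 26) = (-0.7, -2.2)
Step 2: at (-0.7, -2.2), ∇h = (-1.2, -26) → (-0.7, -2.2) − 0.2·(-1.2, -26) = (-0.46, 3)
Step 3: at (-0.46, 3), ∇h = (0.24, 26) → (-0.46, 3) − 0.2·(0.24, 26) = (-0.508, -2.2)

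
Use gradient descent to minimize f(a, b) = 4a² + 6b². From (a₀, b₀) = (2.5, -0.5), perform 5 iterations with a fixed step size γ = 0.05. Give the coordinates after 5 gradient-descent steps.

∇f = (8a, 12b)
(a₁, b₁) = (2.5, -0.5) − 0.05·(20, -6) = (1.5, -0.2)
(a₂, b₂) = (1.5, -0.2) − 0.05·(12, -2.4) = (0.9, -0.08)
(a₃, b₃) = (0.9, -0.08) − 0.05·(7.2, -0.96) = (0.54, -0.032)
(a₄, b₄) = (0.54, -0.032) − 0.05·(4.32, -0.384) = (0.324, -0.0128)
(a₅, b₅) = (0.324, -0.0128) − 0.05·(2.592, -0.1536) = (0.1944, -0.00512)

(0.1944, -0.00512)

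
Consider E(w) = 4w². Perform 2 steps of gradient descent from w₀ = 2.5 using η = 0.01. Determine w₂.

2.116

E′(w) = 8w
w₁ = 2.5 − 0.01·20 = 2.3
w₂ = 2.3 − 0.01·18.4 = 2.116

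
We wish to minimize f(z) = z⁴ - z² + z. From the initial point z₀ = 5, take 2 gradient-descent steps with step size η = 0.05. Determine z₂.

f′(z) = 4z³ - 2z + 1
z₁ = 5 − 0.05·491 = -19.55
z₂ = -19.55 − 0.05·(-29848.1355) = 1472.856775

1472.856775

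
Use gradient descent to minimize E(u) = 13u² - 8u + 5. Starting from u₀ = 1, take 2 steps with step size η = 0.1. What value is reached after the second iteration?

E′(u) = 26u - 8
Step 1: E′(1) = 18; u₁ = 1 − 0.1·18 = -0.8
Step 2: E′(-0.8) = -28.8; u₂ = -0.8 − 0.1·(-28.8) = 2.08

2.08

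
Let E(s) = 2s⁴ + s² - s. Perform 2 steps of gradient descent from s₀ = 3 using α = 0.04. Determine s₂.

E′(s) = 8s³ + 2s - 1
Step 1: E′(3) = 221; s₁ = 3 − 0.04·221 = -5.84
Step 2: E′(-5.84) = -1606.093632; s₂ = -5.84 − 0.04·(-1606.093632) = 58.40374528

58.40374528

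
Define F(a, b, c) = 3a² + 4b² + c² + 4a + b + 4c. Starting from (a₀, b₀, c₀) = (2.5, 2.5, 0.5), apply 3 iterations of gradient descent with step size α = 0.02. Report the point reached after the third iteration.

(1.491328, 1.430848, 0.21184)

∇F = (6a + 4, 8b + 1, 2c + 4)
(a₁, b₁, c₁) = (2.5, 2.5, 0.5) − 0.02·(19, 21, 5) = (2.12, 2.08, 0.4)
(a₂, b₂, c₂) = (2.12, 2.08, 0.4) − 0.02·(16.72, 17.64, 4.8) = (1.7856, 1.7272, 0.304)
(a₃, b₃, c₃) = (1.7856, 1.7272, 0.304) − 0.02·(14.7136, 14.8176, 4.608) = (1.491328, 1.430848, 0.21184)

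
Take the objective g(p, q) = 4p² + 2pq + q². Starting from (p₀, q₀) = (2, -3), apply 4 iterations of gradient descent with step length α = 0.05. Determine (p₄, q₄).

(0.8543, -2.4417)

∇g = (8p + 2q, 2p + 2q)
Step 1: at (2, -3), ∇g = (10, -2) → (2, -3) − 0.05·(10, -2) = (1.5, -2.9)
Step 2: at (1.5, -2.9), ∇g = (6.2, -2.8) → (1.5, -2.9) − 0.05·(6.2, -2.8) = (1.19, -2.76)
Step 3: at (1.19, -2.76), ∇g = (4, -3.14) → (1.19, -2.76) − 0.05·(4, -3.14) = (0.99, -2.603)
Step 4: at (0.99, -2.603), ∇g = (2.714, -3.226) → (0.99, -2.603) − 0.05·(2.714, -3.226) = (0.8543, -2.4417)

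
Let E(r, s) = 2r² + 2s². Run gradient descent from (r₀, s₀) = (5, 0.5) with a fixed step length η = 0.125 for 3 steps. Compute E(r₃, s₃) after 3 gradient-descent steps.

0.7890625

∇E = (4r, 4s)
(r₁, s₁) = (5, 0.5) − 0.125·(20, 2) = (2.5, 0.25)
(r₂, s₂) = (2.5, 0.25) − 0.125·(10, 1) = (1.25, 0.125)
(r₃, s₃) = (1.25, 0.125) − 0.125·(5, 0.5) = (0.625, 0.0625)
E(0.625, 0.0625) = 0.7890625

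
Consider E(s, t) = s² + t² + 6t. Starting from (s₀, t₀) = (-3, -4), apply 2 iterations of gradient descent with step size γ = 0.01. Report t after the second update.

-3.9604

∇E = (2s, 2t + 6)
Step 1: at (-3, -4), ∇E = (-6, -2) → (-3, -4) − 0.01·(-6, -2) = (-2.94, -3.98)
Step 2: at (-2.94, -3.98), ∇E = (-5.88, -1.96) → (-2.94, -3.98) − 0.01·(-5.88, -1.96) = (-2.8812, -3.9604)
t = -3.9604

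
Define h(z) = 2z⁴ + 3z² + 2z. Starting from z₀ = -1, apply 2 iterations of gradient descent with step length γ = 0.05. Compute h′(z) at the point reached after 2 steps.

h′(z) = 8z³ + 6z + 2
z₁ = -1 − 0.05·(-12) = -0.4
z₂ = -0.4 − 0.05·(-0.912) = -0.3544
h′(z) at (-0.3544) = -0.482499305472

-0.482499305472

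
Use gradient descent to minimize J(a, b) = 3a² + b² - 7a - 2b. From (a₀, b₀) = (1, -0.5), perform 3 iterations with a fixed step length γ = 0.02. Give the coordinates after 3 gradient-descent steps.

(1.053088, -0.327104)

∇J = (6a - 7, 2b - 2)
Step 1: at (1, -0.5), ∇J = (-1, -3) → (1, -0.5) − 0.02·(-1, -3) = (1.02, -0.44)
Step 2: at (1.02, -0.44), ∇J = (-0.88, -2.88) → (1.02, -0.44) − 0.02·(-0.88, -2.88) = (1.0376, -0.3824)
Step 3: at (1.0376, -0.3824), ∇J = (-0.7744, -2.7648) → (1.0376, -0.3824) − 0.02·(-0.7744, -2.7648) = (1.053088, -0.327104)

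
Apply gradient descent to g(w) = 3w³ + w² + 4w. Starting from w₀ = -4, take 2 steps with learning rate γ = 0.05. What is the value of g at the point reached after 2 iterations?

g′(w) = 9w² + 2w + 4
w₁ = -4 − 0.05·140 = -11
w₂ = -11 − 0.05·1071 = -64.55
g(-64.55) = -802973.436625

-802973.436625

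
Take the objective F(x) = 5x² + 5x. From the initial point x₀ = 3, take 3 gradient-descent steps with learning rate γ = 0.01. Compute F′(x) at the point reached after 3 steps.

F′(x) = 10x + 5
Step 1: F′(3) = 35; x₁ = 3 − 0.01·35 = 2.65
Step 2: F′(2.65) = 31.5; x₂ = 2.65 − 0.01·31.5 = 2.335
Step 3: F′(2.335) = 28.35; x₃ = 2.335 − 0.01·28.35 = 2.0515
F′(x) at (2.0515) = 25.515

25.515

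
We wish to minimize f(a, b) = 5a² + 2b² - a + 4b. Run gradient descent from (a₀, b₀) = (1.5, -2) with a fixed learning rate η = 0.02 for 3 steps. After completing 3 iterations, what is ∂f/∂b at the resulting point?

∇f = (10a - 1, 4b + 4)
Step 1: at (1.5, -2), ∇f = (14, -4) → (1.5, -2) − 0.02·(14, -4) = (1.22, -1.92)
Step 2: at (1.22, -1.92), ∇f = (11.2, -3.68) → (1.22, -1.92) − 0.02·(11.2, -3.68) = (0.996, -1.8464)
Step 3: at (0.996, -1.8464), ∇f = (8.96, -3.3856) → (0.996, -1.8464) − 0.02·(8.96, -3.3856) = (0.8168, -1.778688)
∂f/∂b at (0.8168, -1.778688) = -3.114752

-3.114752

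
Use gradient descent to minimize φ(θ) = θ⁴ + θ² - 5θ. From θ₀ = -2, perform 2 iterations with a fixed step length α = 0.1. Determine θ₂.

φ′(θ) = 4θ³ + 2θ - 5
Step 1: φ′(-2) = -41; θ₁ = -2 − 0.1·(-41) = 2.1
Step 2: φ′(2.1) = 36.244; θ₂ = 2.1 − 0.1·36.244 = -1.5244

-1.5244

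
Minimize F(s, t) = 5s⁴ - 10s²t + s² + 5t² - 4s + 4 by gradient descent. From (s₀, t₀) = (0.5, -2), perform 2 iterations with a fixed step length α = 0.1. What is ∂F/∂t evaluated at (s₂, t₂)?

-191.703500625

∇F = (20s³ - 20st + 2s - 4, -10s² + 10t)
(s₁, t₁) = (0.5, -2) − 0.1·(19.5, -22.5) = (-1.45, 0.25)
(s₂, t₂) = (-1.45, 0.25) − 0.1·(-60.6225, -18.525) = (4.61225, 2.1025)
∂F/∂t at (4.61225, 2.1025) = -191.703500625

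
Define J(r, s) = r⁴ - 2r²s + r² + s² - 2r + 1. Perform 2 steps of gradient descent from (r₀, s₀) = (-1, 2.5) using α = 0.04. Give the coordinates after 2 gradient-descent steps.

(-1.12331008, 2.282912)

∇J = (4r³ - 4rs + 2r - 2, -2r² + 2s)
Step 1: at (-1, 2.5), ∇J = (2, 3) → (-1, 2.5) − 0.04·(2, 3) = (-1.08, 2.38)
Step 2: at (-1.08, 2.38), ∇J = (1.082752, 2.4272) → (-1.08, 2.38) − 0.04·(1.082752, 2.4272) = (-1.12331008, 2.282912)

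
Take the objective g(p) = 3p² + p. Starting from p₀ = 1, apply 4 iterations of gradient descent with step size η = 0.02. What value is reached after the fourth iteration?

g′(p) = 6p + 1
p₁ = 1 − 0.02·7 = 0.86
p₂ = 0.86 − 0.02·6.16 = 0.7368
p₃ = 0.7368 − 0.02·5.4208 = 0.628384
p₄ = 0.628384 − 0.02·4.770304 = 0.53297792

0.53297792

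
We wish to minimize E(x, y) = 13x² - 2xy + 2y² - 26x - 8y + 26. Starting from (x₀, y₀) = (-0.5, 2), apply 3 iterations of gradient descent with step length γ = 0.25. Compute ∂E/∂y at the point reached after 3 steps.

∇E = (26x - 2y - 26, -2x + 4y - 8)
(x₁, y₁) = (-0.5, 2) − 0.25·(-43, 1) = (10.25, 1.75)
(x₂, y₂) = (10.25, 1.75) − 0.25·(237, -21.5) = (-49, 7.125)
(x₃, y₃) = (-49, 7.125) − 0.25·(-1314.25, 118.5) = (279.5625, -22.5)
∂E/∂y at (279.5625, -22.5) = -657.125

-657.125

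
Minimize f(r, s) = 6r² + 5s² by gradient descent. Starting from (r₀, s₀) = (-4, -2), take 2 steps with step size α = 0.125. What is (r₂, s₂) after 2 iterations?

∇f = (12r, 10s)
Step 1: at (-4, -2), ∇f = (-48, -20) → (-4, -2) − 0.125·(-48, -20) = (2, 0.5)
Step 2: at (2, 0.5), ∇f = (24, 5) → (2, 0.5) − 0.125·(24, 5) = (-1, -0.125)

(-1, -0.125)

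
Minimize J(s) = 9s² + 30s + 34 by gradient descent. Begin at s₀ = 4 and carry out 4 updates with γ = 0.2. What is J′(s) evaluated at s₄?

4661.1552

J′(s) = 18s + 30
s₁ = 4 − 0.2·102 = -16.4
s₂ = -16.4 − 0.2·(-265.2) = 36.64
s₃ = 36.64 − 0.2·689.52 = -101.264
s₄ = -101.264 − 0.2·(-1792.752) = 257.2864
J′(s) at (257.2864) = 4661.1552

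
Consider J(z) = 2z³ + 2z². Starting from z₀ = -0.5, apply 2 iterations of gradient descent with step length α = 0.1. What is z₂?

-0.3915

J′(z) = 6z² + 4z
z₁ = -0.5 − 0.1·(-0.5) = -0.45
z₂ = -0.45 − 0.1·(-0.585) = -0.3915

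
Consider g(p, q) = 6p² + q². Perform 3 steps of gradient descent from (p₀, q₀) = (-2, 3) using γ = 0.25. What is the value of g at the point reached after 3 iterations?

1536.140625

∇g = (12p, 2q)
Step 1: at (-2, 3), ∇g = (-24, 6) → (-2, 3) − 0.25·(-24, 6) = (4, 1.5)
Step 2: at (4, 1.5), ∇g = (48, 3) → (4, 1.5) − 0.25·(48, 3) = (-8, 0.75)
Step 3: at (-8, 0.75), ∇g = (-96, 1.5) → (-8, 0.75) − 0.25·(-96, 1.5) = (16, 0.375)
g(16, 0.375) = 1536.140625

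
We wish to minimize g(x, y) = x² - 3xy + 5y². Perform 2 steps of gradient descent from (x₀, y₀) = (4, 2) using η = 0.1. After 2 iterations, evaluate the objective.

6.43

∇g = (2x - 3y, -3x + 10y)
(x₁, y₁) = (4, 2) − 0.1·(2, 8) = (3.8, 1.2)
(x₂, y₂) = (3.8, 1.2) − 0.1·(4, 0.6) = (3.4, 1.14)
g(3.4, 1.14) = 6.43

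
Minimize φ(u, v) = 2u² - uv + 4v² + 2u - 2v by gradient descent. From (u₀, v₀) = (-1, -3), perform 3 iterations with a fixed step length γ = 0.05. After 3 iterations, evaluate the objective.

1.736773484375

∇φ = (4u - v + 2, -u + 8v - 2)
(u₁, v₁) = (-1, -3) − 0.05·(1, -25) = (-1.05, -1.75)
(u₂, v₂) = (-1.05, -1.75) − 0.05·(-0.45, -14.95) = (-1.0275, -1.0025)
(u₃, v₃) = (-1.0275, -1.0025) − 0.05·(-1.1075, -8.9925) = (-0.972125, -0.552875)
φ(-0.972125, -0.552875) = 1.736773484375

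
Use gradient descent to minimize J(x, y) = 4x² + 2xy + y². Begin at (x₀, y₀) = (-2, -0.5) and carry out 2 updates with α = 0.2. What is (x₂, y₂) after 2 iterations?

(-1.04, -0.26)

∇J = (8x + 2y, 2x + 2y)
Step 1: at (-2, -0.5), ∇J = (-17, -5) → (-2, -0.5) − 0.2·(-17, -5) = (1.4, 0.5)
Step 2: at (1.4, 0.5), ∇J = (12.2, 3.8) → (1.4, 0.5) − 0.2·(12.2, 3.8) = (-1.04, -0.26)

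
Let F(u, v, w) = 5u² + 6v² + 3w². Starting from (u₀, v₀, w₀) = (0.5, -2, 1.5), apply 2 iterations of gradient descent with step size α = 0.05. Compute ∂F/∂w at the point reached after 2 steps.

4.41

∇F = (10u, 12v, 6w)
Step 1: at (0.5, -2, 1.5), ∇F = (5, -24, 9) → (0.5, -2, 1.5) − 0.05·(5, -24, 9) = (0.25, -0.8, 1.05)
Step 2: at (0.25, -0.8, 1.05), ∇F = (2.5, -9.6, 6.3) → (0.25, -0.8, 1.05) − 0.05·(2.5, -9.6, 6.3) = (0.125, -0.32, 0.735)
∂F/∂w at (0.125, -0.32, 0.735) = 4.41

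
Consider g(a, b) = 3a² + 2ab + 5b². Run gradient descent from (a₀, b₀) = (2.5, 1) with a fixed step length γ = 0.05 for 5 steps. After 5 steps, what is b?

-0.12998

∇g = (6a + 2b, 2a + 10b)
(a₁, b₁) = (2.5, 1) − 0.05·(17, 15) = (1.65, 0.25)
(a₂, b₂) = (1.65, 0.25) − 0.05·(10.4, 5.8) = (1.13, -0.04)
(a₃, b₃) = (1.13, -0.04) − 0.05·(6.7, 1.86) = (0.795, -0.133)
(a₄, b₄) = (0.795, -0.133) − 0.05·(4.504, 0.26) = (0.5698, -0.146)
(a₅, b₅) = (0.5698, -0.146) − 0.05·(3.1268, -0.3204) = (0.41346, -0.12998)
b = -0.12998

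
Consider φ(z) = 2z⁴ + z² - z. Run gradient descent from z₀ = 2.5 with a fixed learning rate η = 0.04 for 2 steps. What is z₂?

φ′(z) = 8z³ + 2z - 1
Step 1: φ′(2.5) = 129; z₁ = 2.5 − 0.04·129 = -2.66
Step 2: φ′(-2.66) = -156.888768; z₂ = -2.66 − 0.04·(-156.888768) = 3.61555072

3.61555072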